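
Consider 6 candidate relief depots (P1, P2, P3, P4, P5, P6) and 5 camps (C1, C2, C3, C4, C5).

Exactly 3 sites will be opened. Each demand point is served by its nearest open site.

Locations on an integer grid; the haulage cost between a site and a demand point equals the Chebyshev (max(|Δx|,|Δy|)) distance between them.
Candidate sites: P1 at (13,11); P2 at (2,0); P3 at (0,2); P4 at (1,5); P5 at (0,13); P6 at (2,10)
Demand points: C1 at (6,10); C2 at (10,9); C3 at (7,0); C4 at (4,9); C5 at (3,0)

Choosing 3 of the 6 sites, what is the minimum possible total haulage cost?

15

Open {P1, P2, P6}.
  C1→P6 4, C2→P1 3, C3→P2 5, C4→P6 2, C5→P2 1  ⇒ total 15.
Compare {P1, P2, P4}: total 18.
Compare {P1, P2, P5}: total 19.
No size-3 selection does better; minimum is 15.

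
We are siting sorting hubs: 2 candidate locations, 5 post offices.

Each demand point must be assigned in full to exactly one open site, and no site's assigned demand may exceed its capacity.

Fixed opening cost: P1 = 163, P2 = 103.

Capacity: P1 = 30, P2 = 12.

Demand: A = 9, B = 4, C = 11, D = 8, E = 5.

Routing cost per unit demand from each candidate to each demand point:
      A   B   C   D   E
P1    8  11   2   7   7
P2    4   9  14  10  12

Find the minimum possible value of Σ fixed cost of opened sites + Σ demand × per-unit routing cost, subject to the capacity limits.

Open {P1, P2}; cheapest assignment that respects the capacities:
  P1 (cap 30, load 28): B, C, D, E — cost 4×11 + 11×2 + 8×7 + 5×7 = 157
  P2 (cap 12, load 9): A — cost 9×4 = 36
  Shipping 193, fixed 266 → total 459.
  Any other capacity-feasible assignment to {P1, P2} ships for at least 193.
Total demand is 37 and no other set of sites has combined capacity ≥ 37, so {P1, P2} is the only feasible choice of open sites. Minimum: 459.

459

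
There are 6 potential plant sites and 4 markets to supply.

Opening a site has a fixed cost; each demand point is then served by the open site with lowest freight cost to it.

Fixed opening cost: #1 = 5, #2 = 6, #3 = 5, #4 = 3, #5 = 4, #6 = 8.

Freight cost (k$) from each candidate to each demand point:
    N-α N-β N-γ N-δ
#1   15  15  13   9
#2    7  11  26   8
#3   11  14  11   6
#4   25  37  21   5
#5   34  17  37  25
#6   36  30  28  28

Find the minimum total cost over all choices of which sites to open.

46

Open {#2, #3}: assign each demand point to its cheapest open site.
  N-α→#2 7, N-β→#2 11, N-γ→#3 11, N-δ→#3 6
  freight cost 35, fixed 11 → total 46.
Compare {#3}: freight cost 42 + fixed 5 = 47.
Compare {#2, #3, #4}: freight cost 34 + fixed 14 = 48.
Compare {#3, #4}: freight cost 41 + fixed 8 = 49.
All other subsets cost ≥ 47. Minimum total cost: 46.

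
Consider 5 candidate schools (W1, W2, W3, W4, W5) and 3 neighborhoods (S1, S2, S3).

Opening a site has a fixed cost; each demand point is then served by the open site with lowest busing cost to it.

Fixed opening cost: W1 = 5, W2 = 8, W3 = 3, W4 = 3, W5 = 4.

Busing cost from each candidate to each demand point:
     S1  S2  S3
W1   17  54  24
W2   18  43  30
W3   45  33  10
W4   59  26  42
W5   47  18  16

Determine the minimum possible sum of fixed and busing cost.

57

Open {W1, W3, W5}: assign each demand point to its cheapest open site.
  S1→W1 17, S2→W5 18, S3→W3 10
  busing cost 45, fixed 12 → total 57.
Compare {W1, W5}: busing cost 51 + fixed 9 = 60.
Compare {W1, W3, W4, W5}: busing cost 45 + fixed 15 = 60.
Compare {W2, W3, W5}: busing cost 46 + fixed 15 = 61.
All other subsets cost ≥ 60. Minimum total cost: 57.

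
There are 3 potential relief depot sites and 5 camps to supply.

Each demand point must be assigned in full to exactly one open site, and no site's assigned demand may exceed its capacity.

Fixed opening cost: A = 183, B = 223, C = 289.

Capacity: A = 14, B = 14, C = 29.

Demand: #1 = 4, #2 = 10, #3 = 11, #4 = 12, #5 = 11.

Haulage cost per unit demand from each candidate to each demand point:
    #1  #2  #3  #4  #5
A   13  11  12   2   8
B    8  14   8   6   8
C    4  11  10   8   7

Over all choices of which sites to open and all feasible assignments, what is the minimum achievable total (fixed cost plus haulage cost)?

1010

Open {A, B, C}; cheapest assignment that respects the capacities:
  A (cap 14, load 12): #4 — cost 12×2 = 24
  B (cap 14, load 11): #3 — cost 11×8 = 88
  C (cap 29, load 25): #1, #2, #5 — cost 4×4 + 10×11 + 11×7 = 203
  Shipping 315, fixed 695 → total 1010.
  Any other capacity-feasible assignment to {A, B, C} ships for at least 315.
Total demand is 48 and no other set of sites has combined capacity ≥ 48, so {A, B, C} is the only feasible choice of open sites. Minimum: 1010.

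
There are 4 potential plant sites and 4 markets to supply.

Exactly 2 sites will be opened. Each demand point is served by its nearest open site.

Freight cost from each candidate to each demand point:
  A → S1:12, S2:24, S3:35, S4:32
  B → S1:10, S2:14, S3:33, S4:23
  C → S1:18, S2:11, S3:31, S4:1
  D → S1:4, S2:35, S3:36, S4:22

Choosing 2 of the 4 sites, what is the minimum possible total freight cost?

Open {C, D}.
  S1→D 4, S2→C 11, S3→C 31, S4→C 1  ⇒ total 47.
Compare {B, C}: total 53.
Compare {A, C}: total 55.
No size-2 selection does better; minimum is 47.

47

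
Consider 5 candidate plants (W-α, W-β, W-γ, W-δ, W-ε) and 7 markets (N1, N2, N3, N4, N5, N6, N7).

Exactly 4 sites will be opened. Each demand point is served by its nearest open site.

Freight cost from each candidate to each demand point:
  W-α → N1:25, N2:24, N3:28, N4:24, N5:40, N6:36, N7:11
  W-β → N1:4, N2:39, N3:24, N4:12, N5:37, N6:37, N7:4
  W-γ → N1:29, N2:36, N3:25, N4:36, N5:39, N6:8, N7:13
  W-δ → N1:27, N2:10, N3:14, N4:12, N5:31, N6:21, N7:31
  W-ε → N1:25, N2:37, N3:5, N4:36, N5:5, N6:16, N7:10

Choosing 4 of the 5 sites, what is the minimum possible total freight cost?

48

Open {W-β, W-γ, W-δ, W-ε}.
  N1→W-β 4, N2→W-δ 10, N3→W-ε 5, N4→W-β 12, N5→W-ε 5, N6→W-γ 8, N7→W-β 4  ⇒ total 48.
Compare {W-α, W-β, W-δ, W-ε}: total 56.
Compare {W-α, W-β, W-γ, W-ε}: total 62.
No size-4 selection does better; minimum is 48.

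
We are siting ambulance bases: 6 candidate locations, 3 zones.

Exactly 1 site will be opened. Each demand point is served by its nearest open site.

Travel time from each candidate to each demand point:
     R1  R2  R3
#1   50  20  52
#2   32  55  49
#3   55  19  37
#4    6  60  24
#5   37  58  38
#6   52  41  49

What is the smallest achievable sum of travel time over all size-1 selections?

Open {#4}.
  R1→#4 6, R2→#4 60, R3→#4 24  ⇒ total 90.
Compare {#3}: total 111.
Compare {#1}: total 122.
No size-1 selection does better; minimum is 90.

90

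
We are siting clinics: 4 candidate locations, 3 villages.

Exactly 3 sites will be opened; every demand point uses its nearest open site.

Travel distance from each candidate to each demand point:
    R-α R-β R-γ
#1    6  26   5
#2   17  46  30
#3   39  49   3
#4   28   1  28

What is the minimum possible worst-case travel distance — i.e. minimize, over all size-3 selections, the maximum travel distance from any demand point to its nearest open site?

Open {#1, #2, #4}.
  Farthest demand point is R-α at travel distance 6 (to #1); all others are ≤ 6.
With {#1, #3, #4} the worst case is 6.
With {#2, #3, #4} the worst case is 17.
No size-3 selection achieves below 6.

6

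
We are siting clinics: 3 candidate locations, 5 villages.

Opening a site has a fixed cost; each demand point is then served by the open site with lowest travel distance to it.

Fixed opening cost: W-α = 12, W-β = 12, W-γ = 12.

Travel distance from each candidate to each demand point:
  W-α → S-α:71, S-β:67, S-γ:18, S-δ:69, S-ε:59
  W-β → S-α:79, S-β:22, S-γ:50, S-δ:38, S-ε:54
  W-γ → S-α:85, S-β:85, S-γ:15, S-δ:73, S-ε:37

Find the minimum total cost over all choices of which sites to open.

215

Open {W-β, W-γ}: assign each demand point to its cheapest open site.
  S-α→W-β 79, S-β→W-β 22, S-γ→W-γ 15, S-δ→W-β 38, S-ε→W-γ 37
  travel distance 191, fixed 24 → total 215.
Compare {W-α, W-β, W-γ}: travel distance 183 + fixed 36 = 219.
Compare {W-α, W-β}: travel distance 203 + fixed 24 = 227.
Compare {W-β}: travel distance 243 + fixed 12 = 255.
All other subsets cost ≥ 219. Minimum total cost: 215.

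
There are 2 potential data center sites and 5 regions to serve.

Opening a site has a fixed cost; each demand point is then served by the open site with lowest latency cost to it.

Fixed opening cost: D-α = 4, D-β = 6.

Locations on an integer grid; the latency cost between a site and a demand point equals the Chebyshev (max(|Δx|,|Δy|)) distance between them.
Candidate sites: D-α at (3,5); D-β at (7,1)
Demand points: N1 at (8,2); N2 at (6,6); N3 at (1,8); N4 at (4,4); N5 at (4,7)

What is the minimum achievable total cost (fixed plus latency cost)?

Open {D-α}: assign each demand point to its cheapest open site.
  N1→D-α 5, N2→D-α 3, N3→D-α 3, N4→D-α 1, N5→D-α 2
  latency cost 14, fixed 4 → total 18.
Compare {D-α, D-β}: latency cost 10 + fixed 10 = 20.
Compare {D-β}: latency cost 22 + fixed 6 = 28.

18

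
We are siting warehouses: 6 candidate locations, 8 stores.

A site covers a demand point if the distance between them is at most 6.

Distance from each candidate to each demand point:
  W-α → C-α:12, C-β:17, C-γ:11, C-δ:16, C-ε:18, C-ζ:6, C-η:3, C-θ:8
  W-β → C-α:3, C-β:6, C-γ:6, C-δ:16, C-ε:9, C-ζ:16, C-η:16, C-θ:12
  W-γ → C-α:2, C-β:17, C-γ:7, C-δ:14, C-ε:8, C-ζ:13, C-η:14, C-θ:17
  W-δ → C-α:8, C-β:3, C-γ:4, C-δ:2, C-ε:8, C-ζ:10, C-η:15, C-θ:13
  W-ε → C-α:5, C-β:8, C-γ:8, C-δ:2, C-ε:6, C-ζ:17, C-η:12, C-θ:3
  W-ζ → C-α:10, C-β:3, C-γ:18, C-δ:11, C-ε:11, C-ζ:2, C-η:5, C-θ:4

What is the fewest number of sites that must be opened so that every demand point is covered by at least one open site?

3

Coverage sets (demand points within 6 of each site):
  W-α: {C-ζ, C-η}
  W-β: {C-α, C-β, C-γ}
  W-γ: {C-α}
  W-δ: {C-β, C-γ, C-δ}
  W-ε: {C-α, C-δ, C-ε, C-θ}
  W-ζ: {C-β, C-ζ, C-η, C-θ}
No 2 sites suffice: every size-2 union leaves at least one demand point uncovered.
But {W-α, W-β, W-ε} covers everything, so the minimum is 3.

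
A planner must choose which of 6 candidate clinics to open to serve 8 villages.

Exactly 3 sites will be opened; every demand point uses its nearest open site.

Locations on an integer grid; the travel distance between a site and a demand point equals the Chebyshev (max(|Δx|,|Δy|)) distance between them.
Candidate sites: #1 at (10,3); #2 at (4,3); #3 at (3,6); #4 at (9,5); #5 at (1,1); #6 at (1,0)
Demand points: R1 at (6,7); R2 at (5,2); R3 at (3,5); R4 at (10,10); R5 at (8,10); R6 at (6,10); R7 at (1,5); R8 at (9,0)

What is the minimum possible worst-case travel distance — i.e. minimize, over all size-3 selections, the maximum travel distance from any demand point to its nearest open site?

Open {#1, #2, #4}.
  Farthest demand point is R4 at travel distance 5 (to #4); all others are ≤ 5.
With {#1, #3, #4} the worst case is 5.
With {#1, #4, #5} the worst case is 5.
No size-3 selection achieves below 5.

5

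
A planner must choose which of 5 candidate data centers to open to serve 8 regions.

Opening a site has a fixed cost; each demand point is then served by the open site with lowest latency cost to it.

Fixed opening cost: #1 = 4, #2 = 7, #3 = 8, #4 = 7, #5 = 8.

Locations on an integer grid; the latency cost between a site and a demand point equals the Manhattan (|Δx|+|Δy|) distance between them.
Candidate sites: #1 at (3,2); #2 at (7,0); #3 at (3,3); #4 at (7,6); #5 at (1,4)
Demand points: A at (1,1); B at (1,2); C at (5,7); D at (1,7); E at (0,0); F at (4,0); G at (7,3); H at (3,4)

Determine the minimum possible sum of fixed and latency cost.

Open {#1}: assign each demand point to its cheapest open site.
  A→#1 3, B→#1 2, C→#1 7, D→#1 7, E→#1 5, F→#1 3, G→#1 5, H→#1 2
  latency cost 34, fixed 4 → total 38.
Compare {#1, #4}: latency cost 28 + fixed 11 = 39.
Compare {#3}: latency cost 34 + fixed 8 = 42.
Compare {#1, #3}: latency cost 30 + fixed 12 = 42.
All other subsets cost ≥ 39. Minimum total cost: 38.

38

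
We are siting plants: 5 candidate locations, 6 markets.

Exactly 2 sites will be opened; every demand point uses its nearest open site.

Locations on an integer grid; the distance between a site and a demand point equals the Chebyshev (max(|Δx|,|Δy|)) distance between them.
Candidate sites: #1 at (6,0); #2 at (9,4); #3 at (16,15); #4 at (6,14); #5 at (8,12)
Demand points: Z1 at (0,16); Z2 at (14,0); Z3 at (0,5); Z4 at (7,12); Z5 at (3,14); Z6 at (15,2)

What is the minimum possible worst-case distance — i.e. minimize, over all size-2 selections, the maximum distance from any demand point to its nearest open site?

Open {#2, #5}.
  Farthest demand point is Z1 at distance 8 (to #5); all others are ≤ 8.
With {#1, #4} the worst case is 9.
With {#1, #5} the worst case is 9.
No size-2 selection achieves below 8.

8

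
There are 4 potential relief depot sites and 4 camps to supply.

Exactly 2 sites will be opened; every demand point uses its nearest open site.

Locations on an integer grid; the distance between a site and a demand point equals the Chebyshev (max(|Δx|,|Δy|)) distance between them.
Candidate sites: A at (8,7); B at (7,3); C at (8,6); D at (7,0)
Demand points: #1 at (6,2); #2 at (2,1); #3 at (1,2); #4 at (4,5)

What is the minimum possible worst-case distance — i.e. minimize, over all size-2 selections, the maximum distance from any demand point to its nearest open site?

Open {A, B}.
  Farthest demand point is #3 at distance 6 (to B); all others are ≤ 6.
With {A, D} the worst case is 6.
With {B, C} the worst case is 6.
No size-2 selection achieves below 6.

6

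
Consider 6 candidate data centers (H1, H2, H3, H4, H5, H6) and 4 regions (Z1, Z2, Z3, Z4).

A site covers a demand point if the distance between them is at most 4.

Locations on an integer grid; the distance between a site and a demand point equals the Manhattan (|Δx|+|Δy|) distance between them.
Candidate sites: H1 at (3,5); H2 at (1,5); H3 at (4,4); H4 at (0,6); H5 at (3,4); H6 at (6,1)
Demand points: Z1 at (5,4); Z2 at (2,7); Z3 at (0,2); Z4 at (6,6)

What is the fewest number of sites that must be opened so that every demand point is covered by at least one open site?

Coverage sets (demand points within 4 of each site):
  H1: {Z1, Z2, Z4}
  H2: {Z2, Z3}
  H3: {Z1, Z4}
  H4: {Z2, Z3}
  H5: {Z1, Z2}
  H6: {Z1}
No single site covers all 4 demand points.
But {H1, H2} covers everything, so the minimum is 2.

2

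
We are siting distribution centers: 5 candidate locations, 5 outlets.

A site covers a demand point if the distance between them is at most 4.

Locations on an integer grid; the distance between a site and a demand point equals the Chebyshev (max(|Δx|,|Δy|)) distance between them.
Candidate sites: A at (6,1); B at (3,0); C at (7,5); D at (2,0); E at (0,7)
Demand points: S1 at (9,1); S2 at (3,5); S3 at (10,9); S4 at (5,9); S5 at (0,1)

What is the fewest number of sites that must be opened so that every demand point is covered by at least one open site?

Coverage sets (demand points within 4 of each site):
  A: {S1, S2}
  B: {S5}
  C: {S1, S2, S3, S4}
  D: {S5}
  E: {S2}
No single site covers all 5 demand points.
But {B, C} covers everything, so the minimum is 2.

2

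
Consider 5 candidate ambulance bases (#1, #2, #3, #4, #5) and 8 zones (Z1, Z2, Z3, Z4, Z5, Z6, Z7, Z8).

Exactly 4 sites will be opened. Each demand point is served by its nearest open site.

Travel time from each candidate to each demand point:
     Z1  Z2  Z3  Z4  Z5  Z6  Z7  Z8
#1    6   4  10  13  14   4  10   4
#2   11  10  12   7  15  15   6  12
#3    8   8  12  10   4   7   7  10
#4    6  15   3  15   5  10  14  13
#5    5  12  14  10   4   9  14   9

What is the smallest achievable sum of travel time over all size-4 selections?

Open {#1, #2, #4, #5}.
  Z1→#5 5, Z2→#1 4, Z3→#4 3, Z4→#2 7, Z5→#5 4, Z6→#1 4, Z7→#2 6, Z8→#1 4  ⇒ total 37.
Compare {#1, #2, #3, #4}: total 38.
Compare {#1, #3, #4, #5}: total 41.
No size-4 selection does better; minimum is 37.

37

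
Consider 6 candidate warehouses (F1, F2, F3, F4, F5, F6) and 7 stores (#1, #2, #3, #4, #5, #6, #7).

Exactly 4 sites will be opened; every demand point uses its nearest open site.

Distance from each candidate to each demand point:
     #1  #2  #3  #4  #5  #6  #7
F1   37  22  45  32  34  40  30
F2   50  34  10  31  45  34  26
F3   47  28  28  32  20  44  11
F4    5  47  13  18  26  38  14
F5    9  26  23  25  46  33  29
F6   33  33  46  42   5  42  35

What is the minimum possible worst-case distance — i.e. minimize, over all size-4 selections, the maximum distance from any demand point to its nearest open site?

Open {F1, F2, F3, F5}.
  Farthest demand point is #6 at distance 33 (to F5); all others are ≤ 33.
With {F1, F2, F4, F5} the worst case is 33.
With {F1, F2, F5, F6} the worst case is 33.
No size-4 selection achieves below 33.

33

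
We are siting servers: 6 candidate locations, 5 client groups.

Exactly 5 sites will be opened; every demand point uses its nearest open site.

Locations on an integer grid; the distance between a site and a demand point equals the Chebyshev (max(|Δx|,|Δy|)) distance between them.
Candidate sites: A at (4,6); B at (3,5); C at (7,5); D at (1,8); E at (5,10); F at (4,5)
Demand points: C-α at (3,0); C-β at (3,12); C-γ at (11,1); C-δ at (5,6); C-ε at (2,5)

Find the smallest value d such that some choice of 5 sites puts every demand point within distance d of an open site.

Open {A, B, C, D, E}.
  Farthest demand point is C-α at distance 5 (to B); all others are ≤ 5.
With {A, B, C, D, F} the worst case is 5.
With {A, B, C, E, F} the worst case is 5.
No size-5 selection achieves below 5.

5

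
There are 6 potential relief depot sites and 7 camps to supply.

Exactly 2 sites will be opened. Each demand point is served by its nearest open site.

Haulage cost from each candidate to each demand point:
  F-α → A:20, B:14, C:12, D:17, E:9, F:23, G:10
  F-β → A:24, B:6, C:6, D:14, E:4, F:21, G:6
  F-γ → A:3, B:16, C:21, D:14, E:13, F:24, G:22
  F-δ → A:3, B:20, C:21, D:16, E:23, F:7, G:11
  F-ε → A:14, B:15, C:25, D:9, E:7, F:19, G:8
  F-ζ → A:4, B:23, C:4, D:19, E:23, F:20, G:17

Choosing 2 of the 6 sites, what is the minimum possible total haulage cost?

46

Open {F-β, F-δ}.
  A→F-δ 3, B→F-β 6, C→F-β 6, D→F-β 14, E→F-β 4, F→F-δ 7, G→F-β 6  ⇒ total 46.
Compare {F-β, F-ζ}: total 58.
Compare {F-β, F-γ}: total 60.
No size-2 selection does better; minimum is 46.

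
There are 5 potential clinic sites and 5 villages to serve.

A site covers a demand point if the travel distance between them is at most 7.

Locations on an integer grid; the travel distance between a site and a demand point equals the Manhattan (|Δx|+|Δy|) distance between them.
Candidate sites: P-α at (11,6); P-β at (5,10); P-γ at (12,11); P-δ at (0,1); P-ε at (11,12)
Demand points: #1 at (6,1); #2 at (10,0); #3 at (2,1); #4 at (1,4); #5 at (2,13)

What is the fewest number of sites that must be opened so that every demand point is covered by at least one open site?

3

Coverage sets (demand points within 7 of each site):
  P-α: {#2}
  P-β: {#5}
  P-γ: {}
  P-δ: {#1, #3, #4}
  P-ε: {}
No 2 sites suffice: every size-2 union leaves at least one demand point uncovered.
But {P-α, P-β, P-δ} covers everything, so the minimum is 3.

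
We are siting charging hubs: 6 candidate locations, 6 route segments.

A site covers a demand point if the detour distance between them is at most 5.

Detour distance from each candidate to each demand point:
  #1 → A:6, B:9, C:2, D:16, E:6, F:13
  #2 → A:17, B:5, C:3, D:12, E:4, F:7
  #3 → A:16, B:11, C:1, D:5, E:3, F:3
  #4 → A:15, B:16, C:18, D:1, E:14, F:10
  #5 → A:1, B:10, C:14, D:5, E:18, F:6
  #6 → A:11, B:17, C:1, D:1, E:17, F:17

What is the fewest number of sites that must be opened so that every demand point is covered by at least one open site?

Coverage sets (demand points within 5 of each site):
  #1: {C}
  #2: {B, C, E}
  #3: {C, D, E, F}
  #4: {D}
  #5: {A, D}
  #6: {C, D}
No 2 sites suffice: every size-2 union leaves at least one demand point uncovered.
But {#2, #3, #5} covers everything, so the minimum is 3.

3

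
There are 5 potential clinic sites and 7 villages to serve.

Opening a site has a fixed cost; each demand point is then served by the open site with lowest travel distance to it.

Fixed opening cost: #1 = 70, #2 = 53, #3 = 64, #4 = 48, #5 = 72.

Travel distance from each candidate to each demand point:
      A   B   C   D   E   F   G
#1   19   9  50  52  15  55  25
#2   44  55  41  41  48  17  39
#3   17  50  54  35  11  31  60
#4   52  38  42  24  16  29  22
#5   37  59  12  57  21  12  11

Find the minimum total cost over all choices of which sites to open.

Open {#4, #5}: assign each demand point to its cheapest open site.
  A→#5 37, B→#4 38, C→#5 12, D→#4 24, E→#4 16, F→#5 12, G→#5 11
  travel distance 150, fixed 120 → total 270.
Compare {#4}: travel distance 223 + fixed 48 = 271.
Compare {#1, #5}: travel distance 130 + fixed 142 = 272.
Compare {#1, #4}: travel distance 160 + fixed 118 = 278.
All other subsets cost ≥ 271. Minimum total cost: 270.

270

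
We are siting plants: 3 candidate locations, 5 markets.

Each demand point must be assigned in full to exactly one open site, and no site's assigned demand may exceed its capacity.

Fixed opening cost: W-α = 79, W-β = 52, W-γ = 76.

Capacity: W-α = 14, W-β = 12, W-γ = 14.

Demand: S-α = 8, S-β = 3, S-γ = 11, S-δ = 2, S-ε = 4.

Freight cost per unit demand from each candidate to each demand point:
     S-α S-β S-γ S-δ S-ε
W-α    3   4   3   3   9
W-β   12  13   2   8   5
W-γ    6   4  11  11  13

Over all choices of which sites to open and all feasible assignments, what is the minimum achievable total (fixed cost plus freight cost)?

307

Open {W-α, W-β, W-γ}; cheapest assignment that respects the capacities:
  W-α (cap 14, load 14): S-α, S-δ, S-ε — cost 8×3 + 2×3 + 4×9 = 66
  W-β (cap 12, load 11): S-γ — cost 11×2 = 22
  W-γ (cap 14, load 3): S-β — cost 3×4 = 12
  Shipping 100, fixed 207 → total 307.
  Any other capacity-feasible assignment to {W-α, W-β, W-γ} ships for at least 100.
Compare {W-α, W-γ}: its best feasible assignment gives total 322.
Every other set of open sites that can feasibly serve all demand totals ≥ 322 even under its best assignment. Minimum: 307.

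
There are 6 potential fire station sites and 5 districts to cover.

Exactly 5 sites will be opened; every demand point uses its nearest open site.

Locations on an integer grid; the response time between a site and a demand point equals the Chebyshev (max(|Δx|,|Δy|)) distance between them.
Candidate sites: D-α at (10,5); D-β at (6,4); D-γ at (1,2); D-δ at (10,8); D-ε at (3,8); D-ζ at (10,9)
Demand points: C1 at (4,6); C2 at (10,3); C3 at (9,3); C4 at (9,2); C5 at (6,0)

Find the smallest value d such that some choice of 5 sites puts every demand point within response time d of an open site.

4

Open {D-α, D-β, D-γ, D-δ, D-ε}.
  Farthest demand point is C5 at response time 4 (to D-β); all others are ≤ 4.
With {D-α, D-β, D-γ, D-δ, D-ζ} the worst case is 4.
With {D-α, D-β, D-γ, D-ε, D-ζ} the worst case is 4.
No size-5 selection achieves below 4.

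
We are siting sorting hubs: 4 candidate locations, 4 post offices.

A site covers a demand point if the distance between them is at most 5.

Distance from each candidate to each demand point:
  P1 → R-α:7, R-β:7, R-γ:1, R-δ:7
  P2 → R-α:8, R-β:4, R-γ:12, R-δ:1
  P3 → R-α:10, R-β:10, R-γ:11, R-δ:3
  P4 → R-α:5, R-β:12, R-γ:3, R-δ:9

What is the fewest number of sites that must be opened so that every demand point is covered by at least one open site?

Coverage sets (demand points within 5 of each site):
  P1: {R-γ}
  P2: {R-β, R-δ}
  P3: {R-δ}
  P4: {R-α, R-γ}
No single site covers all 4 demand points.
But {P2, P4} covers everything, so the minimum is 2.

2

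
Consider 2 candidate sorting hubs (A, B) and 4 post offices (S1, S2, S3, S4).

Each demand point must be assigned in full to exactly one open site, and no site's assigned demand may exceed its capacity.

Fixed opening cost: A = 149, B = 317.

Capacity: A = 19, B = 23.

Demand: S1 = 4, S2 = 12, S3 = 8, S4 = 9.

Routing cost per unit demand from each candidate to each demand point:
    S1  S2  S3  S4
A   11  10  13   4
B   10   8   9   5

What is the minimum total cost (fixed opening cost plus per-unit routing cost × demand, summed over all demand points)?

Open {A, B}; cheapest assignment that respects the capacities:
  A (cap 19, load 13): S1, S4 — cost 4×11 + 9×4 = 80
  B (cap 23, load 20): S2, S3 — cost 12×8 + 8×9 = 168
  Shipping 248, fixed 466 → total 714.
  Any other capacity-feasible assignment to {A, B} ships for at least 248.
Total demand is 33 and no other set of sites has combined capacity ≥ 33, so {A, B} is the only feasible choice of open sites. Minimum: 714.

714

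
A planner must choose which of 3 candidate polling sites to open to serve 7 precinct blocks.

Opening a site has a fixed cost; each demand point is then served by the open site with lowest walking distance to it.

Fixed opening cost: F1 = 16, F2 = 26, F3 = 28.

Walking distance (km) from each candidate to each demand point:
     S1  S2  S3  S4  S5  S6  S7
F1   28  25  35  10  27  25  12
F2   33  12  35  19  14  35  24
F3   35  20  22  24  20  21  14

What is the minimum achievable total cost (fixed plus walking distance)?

177

Open {F1, F3}: assign each demand point to its cheapest open site.
  S1→F1 28, S2→F3 20, S3→F3 22, S4→F1 10, S5→F3 20, S6→F3 21, S7→F1 12
  walking distance 133, fixed 44 → total 177.
Compare {F1}: walking distance 162 + fixed 16 = 178.
Compare {F1, F2}: walking distance 136 + fixed 42 = 178.
Compare {F3}: walking distance 156 + fixed 28 = 184.
All other subsets cost ≥ 178. Minimum total cost: 177.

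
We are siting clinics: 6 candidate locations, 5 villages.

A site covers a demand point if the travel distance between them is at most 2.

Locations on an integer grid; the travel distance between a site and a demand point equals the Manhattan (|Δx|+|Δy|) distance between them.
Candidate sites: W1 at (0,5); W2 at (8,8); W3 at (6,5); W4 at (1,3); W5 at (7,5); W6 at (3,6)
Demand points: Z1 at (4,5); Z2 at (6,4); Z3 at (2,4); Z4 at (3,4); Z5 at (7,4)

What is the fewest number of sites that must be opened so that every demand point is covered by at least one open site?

3

Coverage sets (demand points within 2 of each site):
  W1: {}
  W2: {}
  W3: {Z1, Z2, Z5}
  W4: {Z3}
  W5: {Z2, Z5}
  W6: {Z1, Z4}
No 2 sites suffice: every size-2 union leaves at least one demand point uncovered.
But {W3, W4, W6} covers everything, so the minimum is 3.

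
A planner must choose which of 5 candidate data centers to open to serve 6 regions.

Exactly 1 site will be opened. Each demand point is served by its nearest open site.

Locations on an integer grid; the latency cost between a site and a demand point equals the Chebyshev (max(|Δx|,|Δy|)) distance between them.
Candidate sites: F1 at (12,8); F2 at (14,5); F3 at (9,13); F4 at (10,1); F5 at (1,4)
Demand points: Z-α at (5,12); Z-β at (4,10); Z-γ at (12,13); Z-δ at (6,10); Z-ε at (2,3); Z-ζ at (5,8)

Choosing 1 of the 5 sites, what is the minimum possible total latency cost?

Open {F3}.
  Z-α→F3 4, Z-β→F3 5, Z-γ→F3 3, Z-δ→F3 3, Z-ε→F3 10, Z-ζ→F3 5  ⇒ total 30.
Compare {F5}: total 36.
Compare {F1}: total 43.
No size-1 selection does better; minimum is 30.

30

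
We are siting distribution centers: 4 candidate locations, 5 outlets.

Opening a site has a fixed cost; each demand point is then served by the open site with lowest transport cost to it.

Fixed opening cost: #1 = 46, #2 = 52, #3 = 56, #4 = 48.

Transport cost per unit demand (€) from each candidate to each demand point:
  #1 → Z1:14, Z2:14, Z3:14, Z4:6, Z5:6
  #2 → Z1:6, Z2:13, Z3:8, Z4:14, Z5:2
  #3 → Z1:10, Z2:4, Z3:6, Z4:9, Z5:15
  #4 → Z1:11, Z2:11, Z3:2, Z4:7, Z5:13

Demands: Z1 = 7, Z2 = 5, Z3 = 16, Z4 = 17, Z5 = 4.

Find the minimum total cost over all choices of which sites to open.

356

Open {#2, #4}: assign each demand point to its cheapest open site.
  Z1→#2 7×6=42, Z2→#4 5×11=55, Z3→#4 16×2=32, Z4→#4 17×7=119, Z5→#2 4×2=8
  transport cost 256, fixed 100 → total 356.
Compare {#2, #3, #4}: transport cost 221 + fixed 156 = 377.
Compare {#4}: transport cost 335 + fixed 48 = 383.
Compare {#1, #4}: transport cost 290 + fixed 94 = 384.
All other subsets cost ≥ 377. Minimum total cost: 356.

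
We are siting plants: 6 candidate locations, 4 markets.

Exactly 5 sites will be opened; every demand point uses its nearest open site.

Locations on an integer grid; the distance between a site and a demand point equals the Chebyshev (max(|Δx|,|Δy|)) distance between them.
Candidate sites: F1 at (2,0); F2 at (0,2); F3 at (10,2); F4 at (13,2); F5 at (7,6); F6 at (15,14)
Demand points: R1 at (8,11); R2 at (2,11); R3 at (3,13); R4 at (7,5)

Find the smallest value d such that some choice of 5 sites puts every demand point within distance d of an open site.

Open {F1, F2, F3, F4, F5}.
  Farthest demand point is R3 at distance 7 (to F5); all others are ≤ 7.
With {F1, F2, F3, F5, F6} the worst case is 7.
With {F1, F2, F4, F5, F6} the worst case is 7.
No size-5 selection achieves below 7.

7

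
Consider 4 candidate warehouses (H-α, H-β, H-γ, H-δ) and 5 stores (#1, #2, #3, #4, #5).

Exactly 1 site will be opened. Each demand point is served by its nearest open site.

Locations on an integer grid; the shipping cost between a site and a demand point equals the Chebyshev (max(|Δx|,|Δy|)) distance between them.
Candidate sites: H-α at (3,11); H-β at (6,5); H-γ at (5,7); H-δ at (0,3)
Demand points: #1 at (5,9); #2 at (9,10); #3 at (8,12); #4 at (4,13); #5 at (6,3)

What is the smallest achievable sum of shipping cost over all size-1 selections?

21

Open {H-γ}.
  #1→H-γ 2, #2→H-γ 4, #3→H-γ 5, #4→H-γ 6, #5→H-γ 4  ⇒ total 21.
Compare {H-α}: total 23.
Compare {H-β}: total 26.
No size-1 selection does better; minimum is 21.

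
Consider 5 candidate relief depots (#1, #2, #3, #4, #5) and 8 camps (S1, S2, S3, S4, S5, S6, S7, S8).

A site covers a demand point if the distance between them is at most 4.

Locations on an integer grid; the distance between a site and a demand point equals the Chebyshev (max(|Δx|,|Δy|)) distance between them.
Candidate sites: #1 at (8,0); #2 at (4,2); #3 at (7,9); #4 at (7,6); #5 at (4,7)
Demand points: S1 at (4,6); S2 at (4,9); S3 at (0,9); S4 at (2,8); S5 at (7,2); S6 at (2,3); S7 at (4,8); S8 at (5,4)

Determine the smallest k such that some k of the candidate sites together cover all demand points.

2

Coverage sets (demand points within 4 of each site):
  #1: {S5, S8}
  #2: {S1, S5, S6, S8}
  #3: {S1, S2, S7}
  #4: {S1, S2, S5, S7, S8}
  #5: {S1, S2, S3, S4, S6, S7, S8}
No single site covers all 8 demand points.
But {#1, #5} covers everything, so the minimum is 2.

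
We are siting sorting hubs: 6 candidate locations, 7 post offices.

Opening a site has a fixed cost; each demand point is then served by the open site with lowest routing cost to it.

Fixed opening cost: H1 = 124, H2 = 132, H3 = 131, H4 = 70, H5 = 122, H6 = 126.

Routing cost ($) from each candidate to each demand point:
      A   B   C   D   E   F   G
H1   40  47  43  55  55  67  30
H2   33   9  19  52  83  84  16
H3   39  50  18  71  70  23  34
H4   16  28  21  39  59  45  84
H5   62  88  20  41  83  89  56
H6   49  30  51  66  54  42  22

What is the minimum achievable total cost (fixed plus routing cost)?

362

Open {H4}: assign each demand point to its cheapest open site.
  A→H4 16, B→H4 28, C→H4 21, D→H4 39, E→H4 59, F→H4 45, G→H4 84
  routing cost 292, fixed 70 → total 362.
Compare {H2, H4}: routing cost 203 + fixed 202 = 405.
Compare {H3, H4}: routing cost 217 + fixed 201 = 418.
Compare {H4, H6}: routing cost 222 + fixed 196 = 418.
All other subsets cost ≥ 405. Minimum total cost: 362.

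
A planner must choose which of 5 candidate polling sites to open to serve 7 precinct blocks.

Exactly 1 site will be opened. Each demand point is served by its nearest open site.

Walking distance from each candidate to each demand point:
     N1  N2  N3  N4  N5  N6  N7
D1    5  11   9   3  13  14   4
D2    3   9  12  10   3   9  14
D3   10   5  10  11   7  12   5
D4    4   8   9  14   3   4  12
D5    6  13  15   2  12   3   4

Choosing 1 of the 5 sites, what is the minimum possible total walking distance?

Open {D4}.
  N1→D4 4, N2→D4 8, N3→D4 9, N4→D4 14, N5→D4 3, N6→D4 4, N7→D4 12  ⇒ total 54.
Compare {D5}: total 55.
Compare {D1}: total 59.
No size-1 selection does better; minimum is 54.

54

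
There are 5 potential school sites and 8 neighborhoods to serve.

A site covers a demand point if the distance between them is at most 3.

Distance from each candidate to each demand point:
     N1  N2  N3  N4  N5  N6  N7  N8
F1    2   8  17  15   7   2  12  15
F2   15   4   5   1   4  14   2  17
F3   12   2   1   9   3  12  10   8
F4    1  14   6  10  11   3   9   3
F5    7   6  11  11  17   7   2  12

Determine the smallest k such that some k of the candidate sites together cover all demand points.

Coverage sets (demand points within 3 of each site):
  F1: {N1, N6}
  F2: {N4, N7}
  F3: {N2, N3, N5}
  F4: {N1, N6, N8}
  F5: {N7}
No 2 sites suffice: every size-2 union leaves at least one demand point uncovered.
But {F2, F3, F4} covers everything, so the minimum is 3.

3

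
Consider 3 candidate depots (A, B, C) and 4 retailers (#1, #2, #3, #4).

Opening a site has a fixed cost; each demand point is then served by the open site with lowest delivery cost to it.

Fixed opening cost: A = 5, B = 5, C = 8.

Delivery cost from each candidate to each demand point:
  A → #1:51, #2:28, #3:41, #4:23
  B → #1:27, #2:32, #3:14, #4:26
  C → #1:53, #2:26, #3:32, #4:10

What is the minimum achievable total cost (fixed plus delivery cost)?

Open {B, C}: assign each demand point to its cheapest open site.
  #1→B 27, #2→C 26, #3→B 14, #4→C 10
  delivery cost 77, fixed 13 → total 90.
Compare {A, B, C}: delivery cost 77 + fixed 18 = 95.
Compare {A, B}: delivery cost 92 + fixed 10 = 102.
Compare {B}: delivery cost 99 + fixed 5 = 104.
All other subsets cost ≥ 95. Minimum total cost: 90.

90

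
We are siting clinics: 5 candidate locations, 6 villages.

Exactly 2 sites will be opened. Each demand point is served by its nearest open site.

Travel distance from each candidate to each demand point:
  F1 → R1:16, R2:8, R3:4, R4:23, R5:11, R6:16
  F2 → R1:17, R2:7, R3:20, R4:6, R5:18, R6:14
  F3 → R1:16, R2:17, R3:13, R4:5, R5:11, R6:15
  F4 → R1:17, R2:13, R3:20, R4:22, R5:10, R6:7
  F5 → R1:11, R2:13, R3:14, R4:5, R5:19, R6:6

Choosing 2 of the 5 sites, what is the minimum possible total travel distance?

45

Open {F1, F5}.
  R1→F5 11, R2→F1 8, R3→F1 4, R4→F5 5, R5→F1 11, R6→F5 6  ⇒ total 45.
Compare {F1, F2}: total 58.
Compare {F1, F3}: total 59.
No size-2 selection does better; minimum is 45.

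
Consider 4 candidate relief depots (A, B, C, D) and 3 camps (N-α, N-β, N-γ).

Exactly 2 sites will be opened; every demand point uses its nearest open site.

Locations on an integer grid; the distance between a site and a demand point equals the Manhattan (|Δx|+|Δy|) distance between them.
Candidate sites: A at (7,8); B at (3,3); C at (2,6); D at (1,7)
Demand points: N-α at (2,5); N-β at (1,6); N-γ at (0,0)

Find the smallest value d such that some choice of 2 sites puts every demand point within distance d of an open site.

6

Open {A, B}.
  Farthest demand point is N-γ at distance 6 (to B); all others are ≤ 6.
With {B, C} the worst case is 6.
With {B, D} the worst case is 6.
No size-2 selection achieves below 6.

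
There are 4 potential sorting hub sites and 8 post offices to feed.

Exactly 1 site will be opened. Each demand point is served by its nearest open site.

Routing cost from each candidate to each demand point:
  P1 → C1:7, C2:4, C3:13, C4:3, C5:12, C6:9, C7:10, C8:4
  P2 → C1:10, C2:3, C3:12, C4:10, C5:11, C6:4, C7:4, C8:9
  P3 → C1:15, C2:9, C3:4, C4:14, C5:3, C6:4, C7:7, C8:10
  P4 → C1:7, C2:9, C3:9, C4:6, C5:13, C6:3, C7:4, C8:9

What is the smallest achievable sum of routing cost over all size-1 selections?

Open {P4}.
  C1→P4 7, C2→P4 9, C3→P4 9, C4→P4 6, C5→P4 13, C6→P4 3, C7→P4 4, C8→P4 9  ⇒ total 60.
Compare {P1}: total 62.
Compare {P2}: total 63.
No size-1 selection does better; minimum is 60.

60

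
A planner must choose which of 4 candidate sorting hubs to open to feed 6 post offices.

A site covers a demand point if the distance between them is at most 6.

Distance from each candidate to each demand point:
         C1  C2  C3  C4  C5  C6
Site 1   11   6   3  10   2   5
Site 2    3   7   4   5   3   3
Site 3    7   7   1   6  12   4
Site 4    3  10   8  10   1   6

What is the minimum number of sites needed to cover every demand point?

Coverage sets (demand points within 6 of each site):
  Site 1: {C2, C3, C5, C6}
  Site 2: {C1, C3, C4, C5, C6}
  Site 3: {C3, C4, C6}
  Site 4: {C1, C5, C6}
No single site covers all 6 demand points.
But {Site 1, Site 2} covers everything, so the minimum is 2.

2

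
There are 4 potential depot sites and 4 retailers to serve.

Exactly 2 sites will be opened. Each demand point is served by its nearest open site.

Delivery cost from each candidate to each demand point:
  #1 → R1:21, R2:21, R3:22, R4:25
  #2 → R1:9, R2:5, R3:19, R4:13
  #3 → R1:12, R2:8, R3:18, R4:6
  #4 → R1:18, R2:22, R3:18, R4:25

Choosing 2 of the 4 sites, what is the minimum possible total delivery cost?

Open {#2, #3}.
  R1→#2 9, R2→#2 5, R3→#3 18, R4→#3 6  ⇒ total 38.
Compare {#1, #3}: total 44.
Compare {#3, #4}: total 44.
No size-2 selection does better; minimum is 38.

38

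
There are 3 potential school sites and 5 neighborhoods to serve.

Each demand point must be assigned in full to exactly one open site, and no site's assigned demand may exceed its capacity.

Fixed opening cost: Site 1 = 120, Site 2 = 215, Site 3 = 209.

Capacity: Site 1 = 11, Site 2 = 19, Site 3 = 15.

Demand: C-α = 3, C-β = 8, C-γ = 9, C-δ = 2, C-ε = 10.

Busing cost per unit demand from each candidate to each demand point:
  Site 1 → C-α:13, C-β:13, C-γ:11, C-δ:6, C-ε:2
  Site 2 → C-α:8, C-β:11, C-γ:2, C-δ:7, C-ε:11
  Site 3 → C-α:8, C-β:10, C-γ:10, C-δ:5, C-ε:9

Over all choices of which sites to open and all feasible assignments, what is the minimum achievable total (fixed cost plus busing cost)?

Open {Site 2, Site 3}; cheapest assignment that respects the capacities:
  Site 2 (cap 19, load 17): C-β, C-γ — cost 8×11 + 9×2 = 106
  Site 3 (cap 15, load 15): C-α, C-δ, C-ε — cost 3×8 + 2×5 + 10×9 = 124
  Shipping 230, fixed 424 → total 654.
  Any other capacity-feasible assignment to {Site 2, Site 3} ships for at least 230.
Compare {Site 1, Site 2, Site 3}: its best feasible assignment gives total 696.
Every other set of open sites that can feasibly serve all demand totals ≥ 696 even under its best assignment. Minimum: 654.

654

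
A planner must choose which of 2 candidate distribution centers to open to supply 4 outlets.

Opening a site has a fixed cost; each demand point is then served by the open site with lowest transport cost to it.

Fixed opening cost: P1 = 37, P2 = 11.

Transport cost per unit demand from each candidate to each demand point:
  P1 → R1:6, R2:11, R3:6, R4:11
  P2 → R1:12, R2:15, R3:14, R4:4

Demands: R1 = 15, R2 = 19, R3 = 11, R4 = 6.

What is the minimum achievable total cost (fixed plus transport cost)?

Open {P1, P2}: assign each demand point to its cheapest open site.
  R1→P1 15×6=90, R2→P1 19×11=209, R3→P1 11×6=66, R4→P2 6×4=24
  transport cost 389, fixed 48 → total 437.
Compare {P1}: transport cost 431 + fixed 37 = 468.
Compare {P2}: transport cost 643 + fixed 11 = 654.

437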